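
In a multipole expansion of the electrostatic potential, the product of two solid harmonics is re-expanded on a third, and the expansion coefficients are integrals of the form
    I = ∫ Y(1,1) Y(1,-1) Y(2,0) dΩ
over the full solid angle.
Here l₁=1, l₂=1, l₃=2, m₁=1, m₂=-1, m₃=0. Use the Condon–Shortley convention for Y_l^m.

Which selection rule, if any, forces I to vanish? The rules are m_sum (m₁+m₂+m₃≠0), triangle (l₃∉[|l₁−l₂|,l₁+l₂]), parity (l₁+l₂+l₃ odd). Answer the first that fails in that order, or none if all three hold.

none

Σmᵢ = 0  ✓
l₃∈[|l₁−l₂|,l₁+l₂]=[0,2], have l₃=2  ✓
Σlᵢ = 4 ⇒ even  ✓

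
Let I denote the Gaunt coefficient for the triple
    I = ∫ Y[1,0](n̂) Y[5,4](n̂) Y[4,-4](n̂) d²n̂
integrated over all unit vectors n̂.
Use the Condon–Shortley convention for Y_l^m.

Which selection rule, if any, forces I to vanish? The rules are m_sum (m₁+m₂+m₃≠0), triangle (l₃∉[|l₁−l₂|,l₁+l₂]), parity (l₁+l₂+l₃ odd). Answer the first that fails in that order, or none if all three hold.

none

m₁+m₂+m₃ = 0 + 4 − 4 = 0  ✓
triangle: |1−5|=4 ≤ l₃=4 ≤ 1+5=6  ✓
parity: l₁+l₂+l₃ = 10 is even  ✓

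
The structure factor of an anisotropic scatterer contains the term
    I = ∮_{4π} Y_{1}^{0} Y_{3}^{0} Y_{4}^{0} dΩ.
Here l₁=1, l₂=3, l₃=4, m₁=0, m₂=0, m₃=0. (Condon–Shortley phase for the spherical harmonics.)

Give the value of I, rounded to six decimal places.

0.246233

m-sum 0 ✓  L=8 even ✓  2≤4≤4 ✓
Π(2lᵢ+1) = 3×7×9 = 189
triangle coeff Δ(1,3,4) = 1/252
Σ_t [0,0]: t=0:+1/36 = 1/36
(3j)²=4/63 [(1 3 4; 0 0 0)], sign=+1
(m-triple is (0,0,0) — same symbol as above.)
⇒ 4πI² = 16/21
I = (+1)√(16/21/(4π)) = 0.24623252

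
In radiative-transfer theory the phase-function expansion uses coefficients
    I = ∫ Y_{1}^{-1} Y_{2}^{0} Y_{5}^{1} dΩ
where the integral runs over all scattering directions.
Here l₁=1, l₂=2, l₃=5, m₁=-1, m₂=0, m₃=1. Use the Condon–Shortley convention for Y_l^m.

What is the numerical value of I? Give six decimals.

0.000000

triangle: need 1≤l₃≤3, have 5; I=0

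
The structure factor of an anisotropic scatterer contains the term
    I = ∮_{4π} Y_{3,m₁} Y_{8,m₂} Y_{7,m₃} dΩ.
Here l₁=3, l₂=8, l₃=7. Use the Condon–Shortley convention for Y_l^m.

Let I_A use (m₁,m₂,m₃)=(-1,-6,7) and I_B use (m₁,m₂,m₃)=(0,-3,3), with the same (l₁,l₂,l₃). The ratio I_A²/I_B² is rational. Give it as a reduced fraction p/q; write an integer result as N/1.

Same 3,8,7: normalisation and zero-m 3j drop out of the ratio.
A: Δ: 4! 2! 12! / 19! → 1/5290740; sum: t=2:+1/3832012800 = 1/3832012800; 3j²(3 8 7; -1 -6 7) = Δ·Π!·Σ² = 91/9690  (sign +1)
B: Δ: 4! 2! 12! / 19! → 1/5290740; sum: t=1:−1/11612160 t=2:+1/8709120 t=3:−1/87091200 = 1/58060800; 3j²(3 8 7; 0 -3 3) = Δ·Π!·Σ² = 99/117572  (sign +1)
I_A²/I_B² = (91/9690)/(99/117572) = 16562/1485

16562/1485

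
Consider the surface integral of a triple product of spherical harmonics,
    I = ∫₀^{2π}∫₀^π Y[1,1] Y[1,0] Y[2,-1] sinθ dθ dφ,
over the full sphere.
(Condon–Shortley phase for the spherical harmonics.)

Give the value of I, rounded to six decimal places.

-0.218510

Checks pass: Σm=0; 4 even; l₃=2∈[0,2].
(2·1+1)(2·1+1)(2·2+1) = 45
Δ: 0! 2! 2! / 5! → 1/30
sum: t=0:+1/1 = 1/1
3j²(1 1 2; 0 0 0) = Δ·Π!·Σ² = 2/15  (sign +1)
sum: t=0:+1/2 = 1/2
3j²(1 1 2; 1 0 -1) = Δ·Π!·Σ² = 1/10  (sign -1)
combine: 4πI² = 45·2/15·1/10 = 3/5
take √, sign -1: I = -0.21850969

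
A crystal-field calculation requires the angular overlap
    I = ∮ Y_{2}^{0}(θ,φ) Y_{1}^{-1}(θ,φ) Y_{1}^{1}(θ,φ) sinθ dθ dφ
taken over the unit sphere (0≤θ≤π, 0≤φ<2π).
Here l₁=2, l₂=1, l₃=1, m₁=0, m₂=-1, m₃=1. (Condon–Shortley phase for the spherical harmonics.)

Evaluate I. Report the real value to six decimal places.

m-sum 0 ✓  L=4 even ✓  1≤1≤3 ✓
Π(2lᵢ+1) = 5×3×3 = 45
triangle coeff Δ(2,1,1) = 1/30
Σ_t [1,1]: t=1:−1/1 = -1/1
(3j)²=2/15 [(2 1 1; 0 0 0)], sign=+1
Σ_t [0,0]: t=0:+1/4 = 1/4
(3j)²=1/30 [(2 1 1; 0 -1 1)], sign=+1
⇒ 4πI² = 1/5
I = (+1)√(1/5/(4π)) = 0.12615663

0.126157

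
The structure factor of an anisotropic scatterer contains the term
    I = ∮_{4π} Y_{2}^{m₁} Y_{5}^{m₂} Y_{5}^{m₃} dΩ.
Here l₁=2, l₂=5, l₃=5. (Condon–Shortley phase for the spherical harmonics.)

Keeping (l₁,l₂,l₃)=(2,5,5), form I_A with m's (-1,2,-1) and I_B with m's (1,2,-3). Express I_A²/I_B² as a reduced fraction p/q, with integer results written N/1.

21/50

Same 2,5,5: normalisation and zero-m 3j drop out of the ratio.
A: Δ: 2! 2! 8! / 13! → 1/38610; sum: t=1:−1/2880 t=2:+1/1440 = 1/2880; 3j²(2 5 5; -1 2 -1) = Δ·Π!·Σ² = 7/715  (sign +1)
B: Δ: 2! 2! 8! / 13! → 1/38610; sum: t=0:+1/10080 t=1:−1/2880 = -1/4032; 3j²(2 5 5; 1 2 -3) = Δ·Π!·Σ² = 10/429  (sign -1)
I_A²/I_B² = (7/715)/(10/429) = 21/50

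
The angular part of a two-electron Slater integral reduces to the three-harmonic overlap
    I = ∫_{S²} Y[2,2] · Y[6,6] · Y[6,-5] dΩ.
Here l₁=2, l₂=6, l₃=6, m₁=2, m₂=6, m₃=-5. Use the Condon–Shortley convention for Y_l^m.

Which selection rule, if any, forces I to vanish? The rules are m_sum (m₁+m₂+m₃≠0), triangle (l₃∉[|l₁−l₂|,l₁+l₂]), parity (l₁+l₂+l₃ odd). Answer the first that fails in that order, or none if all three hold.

m_sum

Σmᵢ = 3  ✗
l₃∈[|l₁−l₂|,l₁+l₂]=[4,8], have l₃=6
Σlᵢ = 14 ⇒ even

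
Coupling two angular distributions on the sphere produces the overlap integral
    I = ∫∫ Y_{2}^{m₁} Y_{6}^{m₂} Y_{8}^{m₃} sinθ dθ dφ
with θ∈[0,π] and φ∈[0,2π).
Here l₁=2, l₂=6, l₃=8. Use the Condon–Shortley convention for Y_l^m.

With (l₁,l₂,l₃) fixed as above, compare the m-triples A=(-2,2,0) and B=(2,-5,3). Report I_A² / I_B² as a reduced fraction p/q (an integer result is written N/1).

14/1

Same 2,6,8: normalisation and zero-m 3j drop out of the ratio.
A: Δ: 0! 4! 12! / 17! → 1/30940; sum: t=0:+1/23224320 = 1/23224320; 3j²(2 6 8; -2 2 0) = Δ·Π!·Σ² = 1/442  (sign +1)
B: Δ: 0! 4! 12! / 17! → 1/30940; sum: t=0:+1/958003200 = 1/958003200; 3j²(2 6 8; 2 -5 3) = Δ·Π!·Σ² = 1/6188  (sign -1)
I_A²/I_B² = (1/442)/(1/6188) = 14/1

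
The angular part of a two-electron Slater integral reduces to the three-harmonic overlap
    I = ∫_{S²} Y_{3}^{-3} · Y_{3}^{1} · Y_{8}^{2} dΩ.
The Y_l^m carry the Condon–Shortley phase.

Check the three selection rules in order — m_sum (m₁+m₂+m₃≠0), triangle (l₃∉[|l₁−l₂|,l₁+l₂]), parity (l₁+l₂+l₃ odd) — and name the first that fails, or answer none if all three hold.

triangle

m₁+m₂+m₃ = -3 + 1 + 2 = 0  ✓
triangle: |3−3|=0 ≤ l₃=8 ≤ 3+3=6  ✗
parity: l₁+l₂+l₃ = 14 is even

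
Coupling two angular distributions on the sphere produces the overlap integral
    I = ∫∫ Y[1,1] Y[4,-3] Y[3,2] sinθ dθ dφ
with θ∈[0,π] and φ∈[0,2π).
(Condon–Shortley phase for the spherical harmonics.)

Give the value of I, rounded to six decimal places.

-0.282095

Rules hold: Σm=0, L=8 even, 3≤3≤5.
N = 3·9·7 = 189
Δ = 2!·0!·6!/9! = 1/252
Racah Σ t=1..1: t=1:−1/36 = -1/36
⇒ 3j(1 4 3; 0 0 0)² = 4/63, sgn +1
Racah Σ t=0..0: t=0:+1/240 = 1/240
⇒ 3j(1 4 3; 1 -3 2)² = 1/12, sgn -1
4πI² = N·(3j₀)²·(3jₘ)² = 1/1
I = -1·√(1/4π) = -0.28209479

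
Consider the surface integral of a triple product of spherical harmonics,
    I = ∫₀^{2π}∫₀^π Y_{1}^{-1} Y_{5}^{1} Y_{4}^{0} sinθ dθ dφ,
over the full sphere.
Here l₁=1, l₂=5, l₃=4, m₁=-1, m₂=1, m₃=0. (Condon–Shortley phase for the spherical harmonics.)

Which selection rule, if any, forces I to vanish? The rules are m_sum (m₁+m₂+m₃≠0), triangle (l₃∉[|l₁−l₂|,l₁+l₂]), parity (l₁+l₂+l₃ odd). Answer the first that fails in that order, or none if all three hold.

azimuthal sum: -1 + 1 + 0 = 0  ✓
4 ≤ 4 ≤ 6 (triangle on l)  ✓
L = 1 + 5 + 4 = 10 (even)  ✓

none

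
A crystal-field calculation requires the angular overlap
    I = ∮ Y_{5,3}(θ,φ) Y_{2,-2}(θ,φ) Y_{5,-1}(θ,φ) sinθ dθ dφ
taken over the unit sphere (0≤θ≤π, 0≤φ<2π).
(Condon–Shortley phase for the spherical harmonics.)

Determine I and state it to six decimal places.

Checks pass: Σm=0; 12 even; l₃=5∈[3,7].
(2·5+1)(2·2+1)(2·5+1) = 605
Δ: 2! 8! 2! / 13! → 1/38610
sum: t=0:+1/2880 t=1:−1/576 t=2:+1/2880 = -1/960
3j²(5 2 5; 0 0 0) = Δ·Π!·Σ² = 10/429  (sign +1)
sum: t=0:+1/5760 = 1/5760
3j²(5 2 5; 3 -2 -1) = Δ·Π!·Σ² = 56/2145  (sign +1)
combine: 4πI² = 605·10/429·56/2145 = 560/1521
take √, sign +1: I = 0.17116875

0.171169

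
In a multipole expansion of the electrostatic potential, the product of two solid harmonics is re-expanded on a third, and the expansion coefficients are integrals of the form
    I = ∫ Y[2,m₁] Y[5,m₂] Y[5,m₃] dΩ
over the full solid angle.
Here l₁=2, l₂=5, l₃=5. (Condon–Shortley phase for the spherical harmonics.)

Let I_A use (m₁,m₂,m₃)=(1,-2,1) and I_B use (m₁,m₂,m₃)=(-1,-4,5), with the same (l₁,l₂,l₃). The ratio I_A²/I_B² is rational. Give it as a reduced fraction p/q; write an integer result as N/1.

14/45

l's match ⇒ only the (l;m) 3-j factors differ between A and B.
A: triangle coeff Δ(2,5,5) = 1/38610; Σ_t [0,1]: t=0:+1/1440 t=1:−1/2880 = 1/2880; (3j)²=7/715 [(2 5 5; 1 -2 1)], sign=+1
B: triangle coeff Δ(2,5,5) = 1/38610; Σ_t [1,1]: t=1:−1/80640 = -1/80640; (3j)²=9/286 [(2 5 5; -1 -4 5)], sign=-1
I_A²/I_B² = (7/715)/(9/286) = 14/45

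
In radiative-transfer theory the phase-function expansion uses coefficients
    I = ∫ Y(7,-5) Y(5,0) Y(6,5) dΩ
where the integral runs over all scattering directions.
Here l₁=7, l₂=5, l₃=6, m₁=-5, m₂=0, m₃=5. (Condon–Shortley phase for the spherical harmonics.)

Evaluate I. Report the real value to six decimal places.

0.038107

m-sum 0 ✓  L=18 even ✓  2≤6≤12 ✓
Π(2lᵢ+1) = 15×11×13 = 2145
triangle coeff Δ(7,5,6) = 1/174594420
Σ_t [1,5]: t=1:−1/4147200 t=2:+1/207360 t=3:−1/82944 t=4:+1/207360 t=5:−1/4147200 = -1/345600
(3j)²=420/46189 [(7 5 6; 0 0 0)], sign=-1
Σ_t [4,5]: t=4:+1/11612160 t=5:−1/14515200 = 1/58060800
(3j)²=55/58786 [(7 5 6; -5 0 5)], sign=-1
⇒ 4πI² = 24750/1356277
I = (+1)√(24750/1356277/(4π)) = 0.03810733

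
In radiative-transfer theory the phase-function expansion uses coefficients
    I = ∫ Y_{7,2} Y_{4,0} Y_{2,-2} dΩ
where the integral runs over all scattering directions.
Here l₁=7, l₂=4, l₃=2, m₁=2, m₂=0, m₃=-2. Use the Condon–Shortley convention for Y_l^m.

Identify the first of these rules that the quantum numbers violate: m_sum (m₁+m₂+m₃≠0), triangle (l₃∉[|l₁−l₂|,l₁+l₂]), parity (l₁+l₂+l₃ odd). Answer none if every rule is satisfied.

m₁+m₂+m₃ = 2 + 0 − 2 = 0  ✓
triangle: |7−4|=3 ≤ l₃=2 ≤ 7+4=11  ✗
parity: l₁+l₂+l₃ = 13 is odd

triangle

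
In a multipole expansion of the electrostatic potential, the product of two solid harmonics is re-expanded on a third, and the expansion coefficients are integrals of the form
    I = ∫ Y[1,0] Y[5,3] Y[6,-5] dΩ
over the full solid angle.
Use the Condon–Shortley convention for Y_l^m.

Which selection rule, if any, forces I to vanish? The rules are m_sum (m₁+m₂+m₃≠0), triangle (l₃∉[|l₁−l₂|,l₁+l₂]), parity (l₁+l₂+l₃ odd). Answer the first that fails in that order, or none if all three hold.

m_sum

Σmᵢ = -2  ✗
l₃∈[|l₁−l₂|,l₁+l₂]=[4,6], have l₃=6
Σlᵢ = 12 ⇒ even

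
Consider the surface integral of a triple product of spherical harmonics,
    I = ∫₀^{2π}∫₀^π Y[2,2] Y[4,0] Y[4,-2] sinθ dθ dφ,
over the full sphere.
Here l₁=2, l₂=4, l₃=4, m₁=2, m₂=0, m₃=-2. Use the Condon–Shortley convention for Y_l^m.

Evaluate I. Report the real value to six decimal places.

Checks pass: Σm=0; 10 even; l₃=4∈[2,6].
(2·2+1)(2·4+1)(2·4+1) = 405
Δ: 2! 2! 6! / 11! → 1/13860
sum: t=0:+1/192 t=1:−1/36 t=2:+1/192 = -5/288
3j²(2 4 4; 0 0 0) = Δ·Π!·Σ² = 20/693  (sign -1)
sum: t=0:+1/192 = 1/192
3j²(2 4 4; 2 0 -2) = Δ·Π!·Σ² = 3/77  (sign +1)
combine: 4πI² = 405·20/693·3/77 = 2700/5929
take √, sign -1: I = -0.19036462

-0.190365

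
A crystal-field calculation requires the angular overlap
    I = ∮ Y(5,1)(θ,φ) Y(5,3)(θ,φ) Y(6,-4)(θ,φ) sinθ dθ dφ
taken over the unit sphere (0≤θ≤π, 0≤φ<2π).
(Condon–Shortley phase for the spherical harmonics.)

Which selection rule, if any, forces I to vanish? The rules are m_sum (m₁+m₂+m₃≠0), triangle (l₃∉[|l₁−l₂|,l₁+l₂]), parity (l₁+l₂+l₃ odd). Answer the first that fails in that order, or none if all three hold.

none

Σmᵢ = 0  ✓
l₃∈[|l₁−l₂|,l₁+l₂]=[0,10], have l₃=6  ✓
Σlᵢ = 16 ⇒ even  ✓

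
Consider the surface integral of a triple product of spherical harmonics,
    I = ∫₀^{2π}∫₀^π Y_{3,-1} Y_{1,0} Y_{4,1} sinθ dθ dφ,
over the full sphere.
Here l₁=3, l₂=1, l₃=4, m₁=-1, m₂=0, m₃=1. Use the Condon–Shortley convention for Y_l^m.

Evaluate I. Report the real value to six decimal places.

-0.238414

Checks pass: Σm=0; 8 even; l₃=4∈[2,4].
(2·3+1)(2·1+1)(2·4+1) = 189
Δ: 0! 6! 2! / 9! → 1/252
sum: t=0:+1/36 = 1/36
3j²(3 1 4; 0 0 0) = Δ·Π!·Σ² = 4/63  (sign +1)
sum: t=0:+1/48 = 1/48
3j²(3 1 4; -1 0 1) = Δ·Π!·Σ² = 5/84  (sign -1)
combine: 4πI² = 189·4/63·5/84 = 5/7
take √, sign -1: I = -0.23841361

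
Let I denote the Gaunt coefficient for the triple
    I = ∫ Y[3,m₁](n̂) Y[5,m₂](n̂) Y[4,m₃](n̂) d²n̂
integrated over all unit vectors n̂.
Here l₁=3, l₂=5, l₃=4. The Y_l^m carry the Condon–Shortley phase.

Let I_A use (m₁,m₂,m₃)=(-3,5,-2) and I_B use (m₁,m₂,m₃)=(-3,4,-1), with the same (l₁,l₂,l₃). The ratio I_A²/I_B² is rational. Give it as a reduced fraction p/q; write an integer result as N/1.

5/9

l's match ⇒ only the (l;m) 3-j factors differ between A and B.
A: triangle coeff Δ(3,5,4) = 1/180180; Σ_t [4,4]: t=4:+1/34560 = 1/34560; (3j)²=5/286 [(3 5 4; -3 5 -2)], sign=+1
B: triangle coeff Δ(3,5,4) = 1/180180; Σ_t [4,4]: t=4:+1/5760 = 1/5760; (3j)²=9/286 [(3 5 4; -3 4 -1)], sign=-1
I_A²/I_B² = (5/286)/(9/286) = 5/9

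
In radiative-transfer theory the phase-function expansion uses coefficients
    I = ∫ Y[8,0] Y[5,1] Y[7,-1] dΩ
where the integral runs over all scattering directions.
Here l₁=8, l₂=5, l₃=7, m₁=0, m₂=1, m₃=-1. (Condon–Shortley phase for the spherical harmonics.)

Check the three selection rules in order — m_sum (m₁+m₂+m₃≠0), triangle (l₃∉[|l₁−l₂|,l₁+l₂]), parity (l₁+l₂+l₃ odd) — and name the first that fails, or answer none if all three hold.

Σmᵢ = 0  ✓
l₃∈[|l₁−l₂|,l₁+l₂]=[3,13], have l₃=7  ✓
Σlᵢ = 20 ⇒ even  ✓

none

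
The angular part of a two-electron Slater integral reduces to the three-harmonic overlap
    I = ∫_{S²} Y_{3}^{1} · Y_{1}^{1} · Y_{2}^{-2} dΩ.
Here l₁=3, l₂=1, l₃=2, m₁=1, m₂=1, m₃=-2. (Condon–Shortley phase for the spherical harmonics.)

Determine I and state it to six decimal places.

Checks pass: Σm=0; 6 even; l₃=2∈[2,4].
(2·3+1)(2·1+1)(2·2+1) = 105
Δ: 2! 4! 0! / 7! → 1/105
sum: t=1:−1/4 = -1/4
3j²(3 1 2; 0 0 0) = Δ·Π!·Σ² = 3/35  (sign -1)
sum: t=2:+1/48 = 1/48
3j²(3 1 2; 1 1 -2) = Δ·Π!·Σ² = 1/105  (sign +1)
combine: 4πI² = 105·3/35·1/105 = 3/35
take √, sign -1: I = -0.08258890

-0.082589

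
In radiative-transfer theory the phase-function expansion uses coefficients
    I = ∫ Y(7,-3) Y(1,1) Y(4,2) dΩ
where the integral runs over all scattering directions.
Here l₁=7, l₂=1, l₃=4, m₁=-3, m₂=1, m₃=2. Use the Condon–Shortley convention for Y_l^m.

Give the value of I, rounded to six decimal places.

0.000000

l₃=4 ∉ [6,8] — triangle fails ⇒ I = 0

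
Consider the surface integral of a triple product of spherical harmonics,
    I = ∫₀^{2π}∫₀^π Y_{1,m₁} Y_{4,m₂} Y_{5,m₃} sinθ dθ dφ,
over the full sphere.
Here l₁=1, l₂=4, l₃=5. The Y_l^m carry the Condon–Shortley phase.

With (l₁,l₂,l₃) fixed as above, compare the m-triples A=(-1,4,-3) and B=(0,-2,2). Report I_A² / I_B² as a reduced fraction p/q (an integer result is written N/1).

l's match ⇒ only the (l;m) 3-j factors differ between A and B.
A: triangle coeff Δ(1,4,5) = 1/495; Σ_t [0,0]: t=0:+1/80640 = 1/80640; (3j)²=1/495 [(1 4 5; -1 4 -3)], sign=+1
B: triangle coeff Δ(1,4,5) = 1/495; Σ_t [0,0]: t=0:+1/1440 = 1/1440; (3j)²=7/165 [(1 4 5; 0 -2 2)], sign=-1
I_A²/I_B² = (1/495)/(7/165) = 1/21

1/21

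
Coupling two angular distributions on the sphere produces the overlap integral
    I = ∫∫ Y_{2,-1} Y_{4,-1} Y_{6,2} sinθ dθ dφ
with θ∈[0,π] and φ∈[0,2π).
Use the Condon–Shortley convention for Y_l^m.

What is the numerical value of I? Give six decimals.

0.238034

Rules hold: Σm=0, L=12 even, 2≤6≤6.
N = 5·9·13 = 585
Δ = 0!·4!·8!/13! = 1/6435
Racah Σ t=0..0: t=0:+1/2304 = 1/2304
⇒ 3j(2 4 6; 0 0 0)² = 5/143, sgn +1
Racah Σ t=0..0: t=0:+1/4320 = 1/4320
⇒ 3j(2 4 6; -1 -1 2)² = 224/6435, sgn +1
4πI² = N·(3j₀)²·(3jₘ)² = 1120/1573
I = +1·√(0.712015/4π) = 0.23803440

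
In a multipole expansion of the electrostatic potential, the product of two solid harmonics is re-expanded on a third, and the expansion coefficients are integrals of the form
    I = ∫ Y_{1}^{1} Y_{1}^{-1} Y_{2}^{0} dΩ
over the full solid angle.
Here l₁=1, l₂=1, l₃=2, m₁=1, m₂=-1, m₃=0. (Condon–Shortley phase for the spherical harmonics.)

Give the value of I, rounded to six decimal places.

m-sum 0 ✓  L=4 even ✓  0≤2≤2 ✓
Π(2lᵢ+1) = 3×3×5 = 45
triangle coeff Δ(1,1,2) = 1/30
Σ_t [0,0]: t=0:+1/1 = 1/1
(3j)²=2/15 [(1 1 2; 0 0 0)], sign=+1
Σ_t [0,0]: t=0:+1/4 = 1/4
(3j)²=1/30 [(1 1 2; 1 -1 0)], sign=+1
⇒ 4πI² = 1/5
I = (+1)√(1/5/(4π)) = 0.12615663

0.126157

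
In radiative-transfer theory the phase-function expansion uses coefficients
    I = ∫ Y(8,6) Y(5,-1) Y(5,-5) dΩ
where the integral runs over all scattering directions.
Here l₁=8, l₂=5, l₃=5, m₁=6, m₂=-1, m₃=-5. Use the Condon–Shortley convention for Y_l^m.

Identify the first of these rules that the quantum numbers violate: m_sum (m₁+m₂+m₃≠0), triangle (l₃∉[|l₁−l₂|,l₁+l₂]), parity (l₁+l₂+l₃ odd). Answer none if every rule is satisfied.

m₁+m₂+m₃ = 6 − 1 − 5 = 0  ✓
triangle: |8−5|=3 ≤ l₃=5 ≤ 8+5=13  ✓
parity: l₁+l₂+l₃ = 18 is even  ✓

none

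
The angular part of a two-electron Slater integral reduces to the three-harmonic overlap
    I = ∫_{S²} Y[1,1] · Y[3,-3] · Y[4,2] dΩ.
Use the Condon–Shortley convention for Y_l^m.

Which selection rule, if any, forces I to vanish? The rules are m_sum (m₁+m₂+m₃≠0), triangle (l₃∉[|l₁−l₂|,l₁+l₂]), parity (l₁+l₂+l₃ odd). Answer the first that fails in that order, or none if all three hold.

Σmᵢ = 0  ✓
l₃∈[|l₁−l₂|,l₁+l₂]=[2,4], have l₃=4  ✓
Σlᵢ = 8 ⇒ even  ✓

none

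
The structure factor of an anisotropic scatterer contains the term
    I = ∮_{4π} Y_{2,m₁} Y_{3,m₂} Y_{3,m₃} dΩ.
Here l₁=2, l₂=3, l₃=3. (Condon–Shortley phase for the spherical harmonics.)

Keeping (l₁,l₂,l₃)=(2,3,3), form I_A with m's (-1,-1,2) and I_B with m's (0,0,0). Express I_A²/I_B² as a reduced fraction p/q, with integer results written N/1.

15/16

l's match ⇒ only the (l;m) 3-j factors differ between A and B.
A: triangle coeff Δ(2,3,3) = 1/3780; Σ_t [1,2]: t=1:−1/12 t=2:+1/48 = -1/16; (3j)²=1/28 [(2 3 3; -1 -1 2)], sign=+1
B: triangle coeff Δ(2,3,3) = 1/3780; Σ_t [0,2]: t=0:+1/24 t=1:−1/4 t=2:+1/24 = -1/6; (3j)²=4/105 [(2 3 3; 0 0 0)], sign=+1
I_A²/I_B² = (1/28)/(4/105) = 15/16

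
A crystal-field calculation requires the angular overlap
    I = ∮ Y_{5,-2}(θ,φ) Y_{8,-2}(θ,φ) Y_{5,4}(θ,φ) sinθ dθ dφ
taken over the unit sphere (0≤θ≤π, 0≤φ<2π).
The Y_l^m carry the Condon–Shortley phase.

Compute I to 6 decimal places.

Rules hold: Σm=0, L=18 even, 3≤5≤13.
N = 11·17·11 = 2057
Δ = 8!·2!·8!/19! = 1/37413090
Racah Σ t=3..5: t=3:−1/1036800 t=4:+1/331776 t=5:−1/1036800 = 1/921600
⇒ 3j(5 8 5; 0 0 0)² = 490/46189, sgn -1
Racah Σ t=5..6: t=5:−1/7257600 t=6:+1/58060800 = -1/8294400
⇒ 3j(5 8 5; -2 -2 4)² = 1029/92378, sgn +1
4πI² = N·(3j₀)²·(3jₘ)² = 252105/1037153
I = -1·√(0.243074/4π) = -0.13907990

-0.139080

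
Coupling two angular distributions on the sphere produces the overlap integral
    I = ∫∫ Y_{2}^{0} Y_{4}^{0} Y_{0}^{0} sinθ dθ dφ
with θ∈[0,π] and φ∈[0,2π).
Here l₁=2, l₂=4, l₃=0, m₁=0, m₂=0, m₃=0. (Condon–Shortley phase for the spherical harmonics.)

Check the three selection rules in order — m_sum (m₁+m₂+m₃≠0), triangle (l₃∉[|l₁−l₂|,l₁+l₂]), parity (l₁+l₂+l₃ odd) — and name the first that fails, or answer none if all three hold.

m₁+m₂+m₃ = 0 + 0 + 0 = 0  ✓
triangle: |2−4|=2 ≤ l₃=0 ≤ 2+4=6  ✗
parity: l₁+l₂+l₃ = 6 is even

triangle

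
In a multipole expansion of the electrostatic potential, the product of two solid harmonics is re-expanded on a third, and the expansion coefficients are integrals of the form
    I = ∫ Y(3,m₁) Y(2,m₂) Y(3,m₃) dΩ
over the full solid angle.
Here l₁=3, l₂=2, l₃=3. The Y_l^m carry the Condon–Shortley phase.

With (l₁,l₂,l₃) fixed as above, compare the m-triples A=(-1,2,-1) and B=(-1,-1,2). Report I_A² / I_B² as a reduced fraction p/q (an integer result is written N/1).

8/5

l's match ⇒ only the (l;m) 3-j factors differ between A and B.
A: triangle coeff Δ(3,2,3) = 1/3780; Σ_t [2,2]: t=2:+1/16 = 1/16; (3j)²=2/35 [(3 2 3; -1 2 -1)], sign=+1
B: triangle coeff Δ(3,2,3) = 1/3780; Σ_t [0,1]: t=0:+1/48 t=1:−1/12 = -1/16; (3j)²=1/28 [(3 2 3; -1 -1 2)], sign=+1
I_A²/I_B² = (2/35)/(1/28) = 8/5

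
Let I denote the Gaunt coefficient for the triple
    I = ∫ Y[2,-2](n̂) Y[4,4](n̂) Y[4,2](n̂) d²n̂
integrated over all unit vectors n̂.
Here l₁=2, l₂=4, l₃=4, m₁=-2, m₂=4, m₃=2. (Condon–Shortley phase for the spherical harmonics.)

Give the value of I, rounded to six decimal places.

0.000000

Σmᵢ = 4 ≠ 0, so the φ-integral vanishes; I = 0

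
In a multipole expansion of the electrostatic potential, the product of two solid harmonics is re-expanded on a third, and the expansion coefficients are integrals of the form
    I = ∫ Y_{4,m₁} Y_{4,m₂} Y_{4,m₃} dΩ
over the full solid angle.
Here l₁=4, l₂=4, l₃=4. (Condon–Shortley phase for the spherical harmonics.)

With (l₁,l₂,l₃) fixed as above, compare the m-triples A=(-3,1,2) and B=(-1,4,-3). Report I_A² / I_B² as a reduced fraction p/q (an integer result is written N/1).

l's match ⇒ only the (l;m) 3-j factors differ between A and B.
A: triangle coeff Δ(4,4,4) = 1/450450; Σ_t [3,4]: t=3:−1/576 t=4:+1/864 = -1/1728; (3j)²=5/1287 [(4 4 4; -3 1 2)], sign=-1
B: triangle coeff Δ(4,4,4) = 1/450450; Σ_t [4,4]: t=4:+1/3456 = 1/3456; (3j)²=35/1287 [(4 4 4; -1 4 -3)], sign=-1
I_A²/I_B² = (5/1287)/(35/1287) = 1/7

1/7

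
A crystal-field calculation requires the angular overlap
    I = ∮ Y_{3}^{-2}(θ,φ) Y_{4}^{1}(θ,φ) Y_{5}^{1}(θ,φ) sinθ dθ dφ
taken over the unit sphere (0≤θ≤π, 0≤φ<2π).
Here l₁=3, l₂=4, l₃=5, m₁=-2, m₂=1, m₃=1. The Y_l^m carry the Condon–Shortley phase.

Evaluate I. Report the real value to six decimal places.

0.138239

m-sum 0 ✓  L=12 even ✓  1≤5≤7 ✓
Π(2lᵢ+1) = 7×9×11 = 693
triangle coeff Δ(3,4,5) = 1/180180
Σ_t [0,2]: t=0:+1/576 t=1:−1/144 t=2:+1/576 = -1/288
(3j)²=20/1001 [(3 4 5; 0 0 0)], sign=+1
Σ_t [1,2]: t=1:−1/1152 t=2:+1/432 = 5/3456
(3j)²=625/36036 [(3 4 5; -2 1 1)], sign=+1
⇒ 4πI² = 3125/13013
I = (+1)√(3125/13013/(4π)) = 0.13823925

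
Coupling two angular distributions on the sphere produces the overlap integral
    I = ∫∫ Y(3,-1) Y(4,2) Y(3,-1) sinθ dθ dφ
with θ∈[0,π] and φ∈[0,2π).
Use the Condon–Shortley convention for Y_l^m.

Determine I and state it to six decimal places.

0.162193

m-sum 0 ✓  L=10 even ✓  1≤3≤7 ✓
Π(2lᵢ+1) = 7×9×7 = 441
triangle coeff Δ(3,4,3) = 1/34650
Σ_t [1,3]: t=1:−1/72 t=2:+1/16 t=3:−1/72 = 5/144
(3j)²=2/77 [(3 4 3; 0 0 0)], sign=-1
Σ_t [2,4]: t=2:+1/192 t=3:−1/36 t=4:+1/192 = -5/288
(3j)²=20/693 [(3 4 3; -1 2 -1)], sign=-1
⇒ 4πI² = 40/121
I = (+1)√(40/121/(4π)) = 0.16219310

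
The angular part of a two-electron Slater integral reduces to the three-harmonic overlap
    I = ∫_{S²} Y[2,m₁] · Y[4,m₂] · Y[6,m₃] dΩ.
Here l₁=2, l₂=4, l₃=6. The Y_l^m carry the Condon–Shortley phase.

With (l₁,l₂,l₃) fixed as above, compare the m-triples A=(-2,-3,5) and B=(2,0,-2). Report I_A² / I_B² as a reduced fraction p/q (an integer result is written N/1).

Same 2,4,6: normalisation and zero-m 3j drop out of the ratio.
A: Δ: 0! 4! 8! / 13! → 1/6435; sum: t=0:+1/120960 = 1/120960; 3j²(2 4 6; -2 -3 5) = Δ·Π!·Σ² = 2/39  (sign -1)
B: Δ: 0! 4! 8! / 13! → 1/6435; sum: t=0:+1/13824 = 1/13824; 3j²(2 4 6; 2 0 -2) = Δ·Π!·Σ² = 14/1287  (sign +1)
I_A²/I_B² = (2/39)/(14/1287) = 33/7

33/7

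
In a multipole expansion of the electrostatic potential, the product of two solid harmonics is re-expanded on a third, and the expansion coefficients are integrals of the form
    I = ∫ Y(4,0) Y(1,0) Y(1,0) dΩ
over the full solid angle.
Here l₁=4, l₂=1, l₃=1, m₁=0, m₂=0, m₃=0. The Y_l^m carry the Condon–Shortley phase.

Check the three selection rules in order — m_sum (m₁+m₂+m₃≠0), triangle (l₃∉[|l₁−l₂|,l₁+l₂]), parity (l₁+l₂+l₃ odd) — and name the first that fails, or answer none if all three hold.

azimuthal sum: 0 + 0 + 0 = 0  ✓
3 ≤ 1 ≤ 5 (triangle on l)  ✗
L = 4 + 1 + 1 = 6 (even)

triangle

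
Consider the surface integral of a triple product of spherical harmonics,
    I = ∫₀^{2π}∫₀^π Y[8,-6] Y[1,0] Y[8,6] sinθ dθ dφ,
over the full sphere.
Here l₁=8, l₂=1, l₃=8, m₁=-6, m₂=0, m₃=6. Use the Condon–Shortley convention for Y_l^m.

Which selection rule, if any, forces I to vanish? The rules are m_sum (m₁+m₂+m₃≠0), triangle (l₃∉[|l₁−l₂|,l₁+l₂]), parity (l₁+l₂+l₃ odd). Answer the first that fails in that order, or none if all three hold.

Σmᵢ = 0  ✓
l₃∈[|l₁−l₂|,l₁+l₂]=[7,9], have l₃=8  ✓
Σlᵢ = 17 ⇒ odd  ✗

parity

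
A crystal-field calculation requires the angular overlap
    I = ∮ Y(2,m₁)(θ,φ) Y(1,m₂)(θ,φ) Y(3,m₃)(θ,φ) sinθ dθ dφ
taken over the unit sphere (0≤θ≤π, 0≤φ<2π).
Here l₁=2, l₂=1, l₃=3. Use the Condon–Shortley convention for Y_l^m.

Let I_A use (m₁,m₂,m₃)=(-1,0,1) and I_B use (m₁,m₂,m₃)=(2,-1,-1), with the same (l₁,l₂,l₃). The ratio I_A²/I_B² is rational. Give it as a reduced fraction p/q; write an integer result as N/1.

8/1

l's match ⇒ only the (l;m) 3-j factors differ between A and B.
A: triangle coeff Δ(2,1,3) = 1/105; Σ_t [0,0]: t=0:+1/6 = 1/6; (3j)²=8/105 [(2 1 3; -1 0 1)], sign=+1
B: triangle coeff Δ(2,1,3) = 1/105; Σ_t [0,0]: t=0:+1/48 = 1/48; (3j)²=1/105 [(2 1 3; 2 -1 -1)], sign=+1
I_A²/I_B² = (8/105)/(1/105) = 8/1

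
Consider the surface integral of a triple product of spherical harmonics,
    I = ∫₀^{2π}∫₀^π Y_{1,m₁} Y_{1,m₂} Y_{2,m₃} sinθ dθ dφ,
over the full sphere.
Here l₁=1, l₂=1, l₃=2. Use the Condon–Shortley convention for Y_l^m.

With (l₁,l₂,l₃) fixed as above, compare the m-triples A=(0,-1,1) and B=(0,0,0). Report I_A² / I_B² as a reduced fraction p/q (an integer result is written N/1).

3/4

l's match ⇒ only the (l;m) 3-j factors differ between A and B.
A: triangle coeff Δ(1,1,2) = 1/30; Σ_t [0,0]: t=0:+1/2 = 1/2; (3j)²=1/10 [(1 1 2; 0 -1 1)], sign=-1
B: triangle coeff Δ(1,1,2) = 1/30; Σ_t [0,0]: t=0:+1/1 = 1/1; (3j)²=2/15 [(1 1 2; 0 0 0)], sign=+1
I_A²/I_B² = (1/10)/(2/15) = 3/4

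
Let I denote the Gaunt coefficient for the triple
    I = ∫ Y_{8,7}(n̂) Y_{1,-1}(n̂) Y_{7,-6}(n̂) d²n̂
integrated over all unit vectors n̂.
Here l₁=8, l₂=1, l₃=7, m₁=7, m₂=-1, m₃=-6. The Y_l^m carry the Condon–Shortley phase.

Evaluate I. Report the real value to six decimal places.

-0.313531

m-sum 0 ✓  L=16 even ✓  7≤7≤9 ✓
Π(2lᵢ+1) = 17×3×15 = 765
triangle coeff Δ(8,1,7) = 1/2040
Σ_t [1,1]: t=1:−1/25401600 = -1/25401600
(3j)²=8/255 [(8 1 7; 0 0 0)], sign=+1
Σ_t [0,0]: t=0:+1/12454041600 = 1/12454041600
(3j)²=7/136 [(8 1 7; 7 -1 -6)], sign=-1
⇒ 4πI² = 21/17
I = (-1)√(21/17/(4π)) = -0.31353083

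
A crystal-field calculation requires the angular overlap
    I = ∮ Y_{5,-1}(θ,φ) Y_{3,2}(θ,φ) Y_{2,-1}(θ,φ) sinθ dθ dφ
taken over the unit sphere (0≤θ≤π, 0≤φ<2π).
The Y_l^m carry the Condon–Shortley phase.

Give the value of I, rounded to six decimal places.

Checks pass: Σm=0; 10 even; l₃=2∈[2,8].
(2·5+1)(2·3+1)(2·2+1) = 385
Δ: 6! 4! 0! / 11! → 1/2310
sum: t=3:−1/144 = -1/144
3j²(5 3 2; 0 0 0) = Δ·Π!·Σ² = 10/231  (sign -1)
sum: t=5:−1/720 = -1/720
3j²(5 3 2; -1 2 -1) = Δ·Π!·Σ² = 4/385  (sign +1)
combine: 4πI² = 385·10/231·4/385 = 40/231
take √, sign -1: I = -0.11738675

-0.117387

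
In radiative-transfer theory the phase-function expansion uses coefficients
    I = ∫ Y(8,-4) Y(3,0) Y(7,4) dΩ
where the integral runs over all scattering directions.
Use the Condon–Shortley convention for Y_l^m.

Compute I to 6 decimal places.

m-sum 0 ✓  L=18 even ✓  5≤7≤11 ✓
Π(2lᵢ+1) = 17×7×15 = 1785
triangle coeff Δ(8,3,7) = 1/5290740
Σ_t [1,3]: t=1:−1/7257600 t=2:+1/2073600 t=3:−1/7257600 = 1/4838400
(3j)²=252/20995 [(8 3 7; 0 0 0)], sign=-1
Σ_t [1,3]: t=1:−1/479001600 t=2:+1/29030400 t=3:−1/26127360 = -17/2874009600
(3j)²=17/25935 [(8 3 7; -4 0 4)], sign=+1
⇒ 4πI² = 4284/305045
I = (-1)√(4284/305045/(4π)) = -0.03343011

-0.033430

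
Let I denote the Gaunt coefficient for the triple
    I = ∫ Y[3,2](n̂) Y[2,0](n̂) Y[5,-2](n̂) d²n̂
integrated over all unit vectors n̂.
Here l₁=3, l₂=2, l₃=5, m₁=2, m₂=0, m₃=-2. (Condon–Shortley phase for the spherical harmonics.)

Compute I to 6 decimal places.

0.190188

m-sum 0 ✓  L=10 even ✓  1≤5≤5 ✓
Π(2lᵢ+1) = 7×5×11 = 385
triangle coeff Δ(3,2,5) = 1/2310
Σ_t [0,0]: t=0:+1/144 = 1/144
(3j)²=10/231 [(3 2 5; 0 0 0)], sign=-1
Σ_t [0,0]: t=0:+1/480 = 1/480
(3j)²=3/110 [(3 2 5; 2 0 -2)], sign=-1
⇒ 4πI² = 5/11
I = (+1)√(5/11/(4π)) = 0.19018827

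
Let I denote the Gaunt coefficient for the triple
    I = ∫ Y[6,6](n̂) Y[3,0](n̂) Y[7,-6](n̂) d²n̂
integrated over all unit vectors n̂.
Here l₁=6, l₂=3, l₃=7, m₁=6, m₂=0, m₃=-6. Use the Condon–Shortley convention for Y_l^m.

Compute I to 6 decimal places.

-0.204043

Rules hold: Σm=0, L=16 even, 3≤7≤9.
N = 13·7·15 = 1365
Δ = 2!·10!·4!/17! = 1/2042040
Racah Σ t=0..2: t=0:+1/207360 t=1:−1/57600 t=2:+1/207360 = -1/129600
⇒ 3j(6 3 7; 0 0 0)² = 168/12155, sgn +1
Racah Σ t=0..0: t=0:+1/43545600 = 1/43545600
⇒ 3j(6 3 7; 6 0 -6)² = 33/1190, sgn -1
4πI² = N·(3j₀)²·(3jₘ)² = 756/1445
I = -1·√(0.523183/4π) = -0.20404316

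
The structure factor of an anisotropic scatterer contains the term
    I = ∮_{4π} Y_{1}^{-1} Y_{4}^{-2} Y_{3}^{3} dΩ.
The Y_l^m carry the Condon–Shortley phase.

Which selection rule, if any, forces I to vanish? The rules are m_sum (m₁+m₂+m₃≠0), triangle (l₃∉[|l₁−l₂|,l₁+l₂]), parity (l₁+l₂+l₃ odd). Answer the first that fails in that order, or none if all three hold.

none

azimuthal sum: -1 − 2 + 3 = 0  ✓
3 ≤ 3 ≤ 5 (triangle on l)  ✓
L = 1 + 4 + 3 = 8 (even)  ✓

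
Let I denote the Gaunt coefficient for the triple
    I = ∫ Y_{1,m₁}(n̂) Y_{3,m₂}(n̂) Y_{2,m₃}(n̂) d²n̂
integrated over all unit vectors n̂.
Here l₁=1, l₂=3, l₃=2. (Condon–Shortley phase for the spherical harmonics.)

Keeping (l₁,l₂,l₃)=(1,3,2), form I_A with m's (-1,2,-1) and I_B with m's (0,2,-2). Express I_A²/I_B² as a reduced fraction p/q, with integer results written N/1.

2/1

Shared (l₁,l₂,l₃)=(1,3,2): N and (l;000)² cancel in I_A²/I_B².
A: Δ = 2!·0!·4!/7! = 1/105; Racah Σ t=2..2: t=2:+1/12 = 1/12; ⇒ 3j(1 3 2; -1 2 -1)² = 2/21, sgn -1
B: Δ = 2!·0!·4!/7! = 1/105; Racah Σ t=1..1: t=1:−1/24 = -1/24; ⇒ 3j(1 3 2; 0 2 -2)² = 1/21, sgn -1
I_A²/I_B² = (2/21)/(1/21) = 2/1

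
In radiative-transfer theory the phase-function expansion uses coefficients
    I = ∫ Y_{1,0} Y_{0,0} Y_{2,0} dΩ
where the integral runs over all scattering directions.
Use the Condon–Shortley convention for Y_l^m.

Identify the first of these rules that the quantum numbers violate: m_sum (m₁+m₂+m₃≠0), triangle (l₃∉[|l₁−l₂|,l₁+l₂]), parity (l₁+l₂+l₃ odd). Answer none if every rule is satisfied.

triangle

Σmᵢ = 0  ✓
l₃∈[|l₁−l₂|,l₁+l₂]=[1,1], have l₃=2  ✗
Σlᵢ = 3 ⇒ odd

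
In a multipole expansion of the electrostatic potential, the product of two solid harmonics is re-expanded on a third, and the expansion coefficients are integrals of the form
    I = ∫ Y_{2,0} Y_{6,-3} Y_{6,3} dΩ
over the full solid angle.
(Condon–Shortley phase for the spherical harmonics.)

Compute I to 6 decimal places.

Checks pass: Σm=0; 14 even; l₃=6∈[4,8].
(2·2+1)(2·6+1)(2·6+1) = 845
Δ: 2! 2! 10! / 15! → 1/90090
sum: t=0:+1/69120 t=1:−1/14400 t=2:+1/69120 = -7/172800
3j²(2 6 6; 0 0 0) = Δ·Π!·Σ² = 14/715  (sign -1)
sum: t=0:+1/120960 t=1:−1/80640 t=2:+1/1451520 = -1/290304
3j²(2 6 6; 0 -3 3) = Δ·Π!·Σ² = 5/2002  (sign +1)
combine: 4πI² = 845·14/715·5/2002 = 5/121
take √, sign -1: I = -0.05734392

-0.057344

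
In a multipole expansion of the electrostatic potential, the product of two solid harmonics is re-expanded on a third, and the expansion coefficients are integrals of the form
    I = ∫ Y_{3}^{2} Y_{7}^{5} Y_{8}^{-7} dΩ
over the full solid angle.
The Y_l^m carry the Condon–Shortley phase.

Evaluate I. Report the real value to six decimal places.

-0.191458

Checks pass: Σm=0; 18 even; l₃=8∈[4,10].
(2·3+1)(2·7+1)(2·8+1) = 1785
Δ: 2! 4! 12! / 19! → 1/5290740
sum: t=0:+1/7257600 t=1:−1/2073600 t=2:+1/7257600 = -1/4838400
3j²(3 7 8; 0 0 0) = Δ·Π!·Σ² = 252/20995  (sign -1)
sum: t=0:+1/5748019200 t=1:−1/958003200 = -1/1149603840
3j²(3 7 8; 2 5 -7) = Δ·Π!·Σ² = 125/5814  (sign +1)
combine: 4πI² = 1785·252/20995·125/5814 = 36750/79781
take √, sign -1: I = -0.19145821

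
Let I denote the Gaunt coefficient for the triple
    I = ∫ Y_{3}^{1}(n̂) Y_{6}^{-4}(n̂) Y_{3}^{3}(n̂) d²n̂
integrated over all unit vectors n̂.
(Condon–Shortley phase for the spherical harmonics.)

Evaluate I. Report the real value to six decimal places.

Checks pass: Σm=0; 12 even; l₃=3∈[3,9].
(2·3+1)(2·6+1)(2·3+1) = 637
Δ: 6! 0! 6! / 13! → 1/12012
sum: t=3:−1/1296 = -1/1296
3j²(3 6 3; 0 0 0) = Δ·Π!·Σ² = 100/3003  (sign +1)
sum: t=2:+1/34560 = 1/34560
3j²(3 6 3; 1 -4 3) = Δ·Π!·Σ² = 5/286  (sign +1)
combine: 4πI² = 637·100/3003·5/286 = 1750/4719
take √, sign +1: I = 0.17178653

0.171787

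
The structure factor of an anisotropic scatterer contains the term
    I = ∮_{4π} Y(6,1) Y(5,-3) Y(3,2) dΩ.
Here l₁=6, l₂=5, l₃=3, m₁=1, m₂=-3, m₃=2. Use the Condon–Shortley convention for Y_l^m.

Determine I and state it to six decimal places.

0.166435

Checks pass: Σm=0; 14 even; l₃=3∈[1,11].
(2·6+1)(2·5+1)(2·3+1) = 1001
Δ: 8! 4! 2! / 15! → 1/675675
sum: t=3:−1/8640 t=4:+1/2304 t=5:−1/8640 = 7/34560
3j²(6 5 3; 0 0 0) = Δ·Π!·Σ² = 7/429  (sign -1)
sum: t=1:−1/120960 t=2:+1/17280 = 1/20160
3j²(6 5 3; 1 -3 2) = Δ·Π!·Σ² = 64/3003  (sign -1)
combine: 4πI² = 1001·7/429·64/3003 = 448/1287
take √, sign +1: I = 0.16643505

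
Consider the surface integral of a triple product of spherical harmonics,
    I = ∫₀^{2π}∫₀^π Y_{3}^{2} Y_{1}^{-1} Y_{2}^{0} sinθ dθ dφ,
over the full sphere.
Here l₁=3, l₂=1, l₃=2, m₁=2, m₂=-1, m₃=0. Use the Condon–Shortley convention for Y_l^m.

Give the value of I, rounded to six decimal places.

2 − 1 + 0 = 1 ≠ 0: azimuthal integral kills it; I = 0

0.000000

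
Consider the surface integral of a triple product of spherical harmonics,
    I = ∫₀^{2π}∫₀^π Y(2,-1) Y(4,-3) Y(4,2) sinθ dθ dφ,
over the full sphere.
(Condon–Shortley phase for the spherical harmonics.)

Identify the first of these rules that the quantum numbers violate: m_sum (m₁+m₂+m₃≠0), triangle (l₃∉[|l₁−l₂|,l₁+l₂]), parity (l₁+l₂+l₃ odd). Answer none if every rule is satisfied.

m₁+m₂+m₃ = -1 − 3 + 2 = -2  ✗
triangle: |2−4|=2 ≤ l₃=4 ≤ 2+4=6
parity: l₁+l₂+l₃ = 10 is even

m_sum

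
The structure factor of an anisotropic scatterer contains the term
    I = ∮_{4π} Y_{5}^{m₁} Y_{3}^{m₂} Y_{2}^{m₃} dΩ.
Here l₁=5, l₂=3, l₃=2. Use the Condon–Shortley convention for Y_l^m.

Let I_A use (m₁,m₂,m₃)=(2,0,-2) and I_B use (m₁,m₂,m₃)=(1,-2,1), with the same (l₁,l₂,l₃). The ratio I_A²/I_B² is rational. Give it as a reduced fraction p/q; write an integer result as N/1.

Shared (l₁,l₂,l₃)=(5,3,2): N and (l;000)² cancel in I_A²/I_B².
A: Δ = 6!·4!·0!/11! = 1/2310; Racah Σ t=3..3: t=3:−1/864 = -1/864; ⇒ 3j(5 3 2; 2 0 -2)² = 1/66, sgn -1
B: Δ = 6!·4!·0!/11! = 1/2310; Racah Σ t=1..1: t=1:−1/720 = -1/720; ⇒ 3j(5 3 2; 1 -2 1)² = 4/385, sgn +1
I_A²/I_B² = (1/66)/(4/385) = 35/24

35/24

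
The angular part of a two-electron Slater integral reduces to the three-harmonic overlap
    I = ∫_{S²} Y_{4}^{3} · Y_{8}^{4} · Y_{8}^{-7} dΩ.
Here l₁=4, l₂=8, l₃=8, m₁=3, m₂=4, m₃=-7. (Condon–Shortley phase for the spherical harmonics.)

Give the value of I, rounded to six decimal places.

0.135889

Checks pass: Σm=0; 20 even; l₃=8∈[4,12].
(2·4+1)(2·8+1)(2·8+1) = 2601
Δ: 4! 4! 12! / 21! → 1/185175900
sum: t=0:+1/557383680 t=1:−1/21772800 t=2:+1/8294400 t=3:−1/21772800 t=4:+1/557383680 = 1/30965760
3j²(4 8 8; 0 0 0) = Δ·Π!·Σ² = 36/4199  (sign +1)
sum: t=0:+1/68976230400 t=1:−1/5748019200 = -1/6270566400
3j²(4 8 8; 3 4 -7) = Δ·Π!·Σ² = 121/11628  (sign +1)
combine: 4πI² = 2601·36/4199·121/11628 = 1089/4693
take √, sign +1: I = 0.13588882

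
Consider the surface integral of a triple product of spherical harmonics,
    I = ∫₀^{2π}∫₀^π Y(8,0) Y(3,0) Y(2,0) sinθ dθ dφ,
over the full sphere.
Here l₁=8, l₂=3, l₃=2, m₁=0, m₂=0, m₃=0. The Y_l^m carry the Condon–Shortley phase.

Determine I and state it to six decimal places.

triangle: need 5≤l₃≤11, have 2; I=0

0.000000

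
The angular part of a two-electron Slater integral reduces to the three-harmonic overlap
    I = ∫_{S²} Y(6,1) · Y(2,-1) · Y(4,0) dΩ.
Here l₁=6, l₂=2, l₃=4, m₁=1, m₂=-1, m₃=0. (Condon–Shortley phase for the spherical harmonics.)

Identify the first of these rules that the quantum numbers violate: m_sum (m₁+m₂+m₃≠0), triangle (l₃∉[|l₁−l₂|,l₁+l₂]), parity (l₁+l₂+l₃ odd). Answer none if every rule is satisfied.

m₁+m₂+m₃ = 1 − 1 + 0 = 0  ✓
triangle: |6−2|=4 ≤ l₃=4 ≤ 6+2=8  ✓
parity: l₁+l₂+l₃ = 12 is even  ✓

none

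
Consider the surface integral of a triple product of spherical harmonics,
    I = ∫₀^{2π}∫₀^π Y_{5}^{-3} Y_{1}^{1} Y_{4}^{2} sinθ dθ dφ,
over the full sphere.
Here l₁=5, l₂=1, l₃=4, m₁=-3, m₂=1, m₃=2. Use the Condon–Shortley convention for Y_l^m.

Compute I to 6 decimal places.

Rules hold: Σm=0, L=10 even, 4≤4≤6.
N = 11·3·9 = 297
Δ = 2!·8!·0!/11! = 1/495
Racah Σ t=1..1: t=1:−1/576 = -1/576
⇒ 3j(5 1 4; 0 0 0)² = 5/99, sgn -1
Racah Σ t=2..2: t=2:+1/2880 = 1/2880
⇒ 3j(5 1 4; -3 1 2)² = 28/495, sgn +1
4πI² = N·(3j₀)²·(3jₘ)² = 28/33
I = -1·√(0.848485/4π) = -0.25984664

-0.259847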